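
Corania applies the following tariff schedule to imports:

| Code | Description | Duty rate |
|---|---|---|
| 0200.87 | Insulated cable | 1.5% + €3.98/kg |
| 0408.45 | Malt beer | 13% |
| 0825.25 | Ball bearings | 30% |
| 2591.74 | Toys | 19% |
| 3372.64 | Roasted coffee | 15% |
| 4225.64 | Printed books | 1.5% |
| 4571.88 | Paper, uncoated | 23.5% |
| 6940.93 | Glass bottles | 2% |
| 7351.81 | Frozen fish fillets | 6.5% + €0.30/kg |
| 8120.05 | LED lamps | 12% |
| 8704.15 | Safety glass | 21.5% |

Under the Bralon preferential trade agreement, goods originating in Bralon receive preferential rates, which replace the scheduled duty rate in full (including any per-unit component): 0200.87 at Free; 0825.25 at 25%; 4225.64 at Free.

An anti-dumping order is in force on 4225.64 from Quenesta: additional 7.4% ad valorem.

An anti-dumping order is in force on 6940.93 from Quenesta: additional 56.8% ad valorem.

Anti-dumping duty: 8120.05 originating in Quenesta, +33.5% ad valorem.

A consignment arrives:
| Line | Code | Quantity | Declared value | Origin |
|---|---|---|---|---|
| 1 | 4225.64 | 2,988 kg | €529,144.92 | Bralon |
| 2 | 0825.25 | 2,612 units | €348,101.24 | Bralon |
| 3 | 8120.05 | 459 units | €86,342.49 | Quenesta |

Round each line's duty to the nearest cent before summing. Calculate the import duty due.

€126,311.14

Line 1 (4225.64, Bralon, 2,988 kg, €529,144.92):
Base rate for 4225.64 is 1.5%.
Origin Bralon qualifies under the Corania–Bralon agreement and 4225.64 is covered: preferential rate Free applies instead.
The additional-duty order on 4225.64 targets Quenesta, not Bralon; it does not apply.
Duty = €529,144.92 × 0% = €0.00.
Line 2 (0825.25, Bralon, 2,612 units, €348,101.24):
Base rate for 0825.25 is 30%.
Origin Bralon qualifies under the Corania–Bralon agreement and 0825.25 is covered: preferential rate 25% applies instead.
Duty = €348,101.24 × 25% = €87,025.31.
Line 3 (8120.05, Quenesta, 459 units, €86,342.49):
Base rate for 8120.05 is 12%.
Additional duty on 8120.05 from Quenesta: +33.5%. Applied ad valorem rate: 12% + 33.5% = 45.5%.
Duty = €86,342.49 × 45.5% = €39,285.83.
Total = €0.00 + €87,025.31 + €39,285.83 = €126,311.14.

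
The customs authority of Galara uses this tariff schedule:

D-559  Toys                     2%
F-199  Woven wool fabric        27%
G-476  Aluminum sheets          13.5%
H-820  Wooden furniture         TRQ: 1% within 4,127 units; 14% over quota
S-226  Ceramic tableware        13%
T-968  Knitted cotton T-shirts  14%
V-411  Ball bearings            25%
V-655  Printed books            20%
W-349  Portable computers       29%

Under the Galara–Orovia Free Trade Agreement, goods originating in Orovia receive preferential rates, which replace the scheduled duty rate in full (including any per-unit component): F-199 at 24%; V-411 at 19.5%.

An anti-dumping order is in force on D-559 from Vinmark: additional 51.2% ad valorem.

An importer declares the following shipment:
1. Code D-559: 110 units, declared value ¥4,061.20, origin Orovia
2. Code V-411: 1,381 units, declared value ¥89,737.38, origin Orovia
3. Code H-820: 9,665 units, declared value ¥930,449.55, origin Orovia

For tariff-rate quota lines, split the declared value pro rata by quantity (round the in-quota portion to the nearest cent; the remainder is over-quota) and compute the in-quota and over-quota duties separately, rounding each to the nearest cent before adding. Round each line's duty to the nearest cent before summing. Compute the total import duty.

Line 1 (D-559, Orovia, 110 units, ¥4,061.20):
Base rate for D-559 is 2%.
Origin Orovia is the FTA partner but D-559 is not on the preference list; base rate stands.
The additional-duty order on D-559 targets Vinmark, not Orovia; it does not apply.
Duty = ¥4,061.20 × 2% = ¥81.22.
Line 2 (V-411, Orovia, 1,381 units, ¥89,737.38):
Base rate for V-411 is 25%.
Origin Orovia qualifies under the Galara–Orovia agreement and V-411 is covered: preferential rate 19.5% applies instead.
Duty = ¥89,737.38 × 19.5% = ¥17,498.79.
Line 3 (H-820, Orovia, 9,665 units, ¥930,449.55):
Code H-820 is under a tariff-rate quota (threshold 4,127 units). In-quota: 4,127 units at 1%; over-quota: 5,538 units at 14%.
Pro-rata value split: in-quota = ¥930,449.55 × 4,127/9,665 = ¥397,306.29; over-quota = ¥930,449.55 − ¥397,306.29 = ¥533,143.26.
In-quota duty = ¥397,306.29 × 1% = ¥3,973.06. Over-quota duty = ¥533,143.26 × 14% = ¥74,640.06.
Line duty = ¥3,973.06 + ¥74,640.06 = ¥78,613.12.
Total = ¥81.22 + ¥17,498.79 + ¥78,613.12 = ¥96,193.13.

¥96,193.13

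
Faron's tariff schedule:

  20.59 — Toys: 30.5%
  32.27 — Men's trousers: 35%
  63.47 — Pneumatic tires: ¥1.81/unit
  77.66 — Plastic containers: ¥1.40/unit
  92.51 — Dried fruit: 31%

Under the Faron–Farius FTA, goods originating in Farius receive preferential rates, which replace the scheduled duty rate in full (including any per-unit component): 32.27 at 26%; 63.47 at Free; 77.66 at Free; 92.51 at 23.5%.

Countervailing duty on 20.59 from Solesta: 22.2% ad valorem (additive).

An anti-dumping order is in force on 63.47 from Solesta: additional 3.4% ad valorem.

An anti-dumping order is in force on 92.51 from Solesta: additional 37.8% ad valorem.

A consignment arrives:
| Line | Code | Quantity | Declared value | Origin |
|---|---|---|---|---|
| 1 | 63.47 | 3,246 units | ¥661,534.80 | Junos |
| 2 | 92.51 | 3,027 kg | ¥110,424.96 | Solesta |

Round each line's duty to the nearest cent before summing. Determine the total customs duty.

¥81,847.63

Line 1 (63.47, Junos, 3,246 units, ¥661,534.80):
Base rate for 63.47 is ¥1.81/unit.
63.47 has an FTA preferential rate, but origin Junos is not Farius; base rate stands.
The additional-duty order on 63.47 targets Solesta, not Junos; it does not apply.
Duty = 3,246 × ¥1.81 = ¥5,875.26.
Line 2 (92.51, Solesta, 3,027 kg, ¥110,424.96):
Base rate for 92.51 is 31%.
92.51 has an FTA preferential rate, but origin Solesta is not Farius; base rate stands.
Additional duty on 92.51 from Solesta: +37.8%. Applied ad valorem rate: 31% + 37.8% = 68.8%.
Duty = ¥110,424.96 × 68.8% = ¥75,972.37.
Total = ¥5,875.26 + ¥75,972.37 = ¥81,847.63.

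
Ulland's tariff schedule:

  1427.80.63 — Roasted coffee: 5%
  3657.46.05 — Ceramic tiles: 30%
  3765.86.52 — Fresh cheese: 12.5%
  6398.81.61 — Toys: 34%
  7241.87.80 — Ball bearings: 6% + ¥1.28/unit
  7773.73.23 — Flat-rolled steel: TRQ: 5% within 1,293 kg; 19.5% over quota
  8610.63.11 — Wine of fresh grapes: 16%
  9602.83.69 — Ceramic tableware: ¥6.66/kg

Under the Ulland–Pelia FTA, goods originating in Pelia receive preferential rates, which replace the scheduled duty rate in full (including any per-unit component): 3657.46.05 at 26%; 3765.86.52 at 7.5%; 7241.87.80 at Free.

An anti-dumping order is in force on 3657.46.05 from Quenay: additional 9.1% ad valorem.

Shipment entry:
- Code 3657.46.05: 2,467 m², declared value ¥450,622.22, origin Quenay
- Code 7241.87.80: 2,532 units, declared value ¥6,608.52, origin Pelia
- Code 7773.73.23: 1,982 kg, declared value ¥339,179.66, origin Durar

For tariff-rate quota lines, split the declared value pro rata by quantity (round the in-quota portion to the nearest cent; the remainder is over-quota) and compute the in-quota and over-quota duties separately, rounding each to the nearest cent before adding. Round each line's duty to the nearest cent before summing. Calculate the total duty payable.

Line 1 (3657.46.05, Quenay, 2,467 m², ¥450,622.22):
Base rate for 3657.46.05 is 30%.
3657.46.05 has an FTA preferential rate, but origin Quenay is not Pelia; base rate stands.
Additional duty on 3657.46.05 from Quenay: +9.1%. Applied ad valorem rate: 30% + 9.1% = 39.1%.
Duty = ¥450,622.22 × 39.1% = ¥176,193.29.
Line 2 (7241.87.80, Pelia, 2,532 units, ¥6,608.52):
Base rate for 7241.87.80 is 6% + ¥1.28/unit.
Origin Pelia qualifies under the Ulland–Pelia agreement and 7241.87.80 is covered: preferential rate Free applies instead.
Duty = ¥6,608.52 × 0% = ¥0.00.
Line 3 (7773.73.23, Durar, 1,982 kg, ¥339,179.66):
Code 7773.73.23 is under a tariff-rate quota (threshold 1,293 kg). In-quota: 1,293 kg at 5%; over-quota: 689 kg at 19.5%.
Pro-rata value split: in-quota = ¥339,179.66 × 1,293/1,982 = ¥221,271.09; over-quota = ¥339,179.66 − ¥221,271.09 = ¥117,908.57.
In-quota duty = ¥221,271.09 × 5% = ¥11,063.55. Over-quota duty = ¥117,908.57 × 19.5% = ¥22,992.17.
Line duty = ¥11,063.55 + ¥22,992.17 = ¥34,055.72.
Total = ¥176,193.29 + ¥0.00 + ¥34,055.72 = ¥210,249.01.

¥210,249.01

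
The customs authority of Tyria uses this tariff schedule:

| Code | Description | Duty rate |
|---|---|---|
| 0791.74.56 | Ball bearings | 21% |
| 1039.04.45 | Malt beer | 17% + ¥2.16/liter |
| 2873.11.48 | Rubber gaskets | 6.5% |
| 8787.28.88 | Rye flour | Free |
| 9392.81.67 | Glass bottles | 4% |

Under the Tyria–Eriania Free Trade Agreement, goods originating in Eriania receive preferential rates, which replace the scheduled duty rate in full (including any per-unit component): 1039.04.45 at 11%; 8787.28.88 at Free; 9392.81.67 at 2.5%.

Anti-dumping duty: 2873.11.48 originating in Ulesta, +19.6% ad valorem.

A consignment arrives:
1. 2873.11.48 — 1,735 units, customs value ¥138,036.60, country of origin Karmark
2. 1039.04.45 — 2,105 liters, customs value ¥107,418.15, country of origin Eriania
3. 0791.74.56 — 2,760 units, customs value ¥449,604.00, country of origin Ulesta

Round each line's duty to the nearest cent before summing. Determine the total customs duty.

¥115,205.22

Line 1 (2873.11.48, Karmark, 1,735 units, ¥138,036.60):
Base rate for 2873.11.48 is 6.5%.
The additional-duty order on 2873.11.48 targets Ulesta, not Karmark; it does not apply.
Duty = ¥138,036.60 × 6.5% = ¥8,972.38.
Line 2 (1039.04.45, Eriania, 2,105 liters, ¥107,418.15):
Base rate for 1039.04.45 is 17% + ¥2.16/liter.
Origin Eriania qualifies under the Tyria–Eriania agreement and 1039.04.45 is covered: preferential rate 11% applies instead.
Duty = ¥107,418.15 × 11% = ¥11,816.00.
Line 3 (0791.74.56, Ulesta, 2,760 units, ¥449,604.00):
Base rate for 0791.74.56 is 21%.
Duty = ¥449,604.00 × 21% = ¥94,416.84.
Total = ¥8,972.38 + ¥11,816.00 + ¥94,416.84 = ¥115,205.22.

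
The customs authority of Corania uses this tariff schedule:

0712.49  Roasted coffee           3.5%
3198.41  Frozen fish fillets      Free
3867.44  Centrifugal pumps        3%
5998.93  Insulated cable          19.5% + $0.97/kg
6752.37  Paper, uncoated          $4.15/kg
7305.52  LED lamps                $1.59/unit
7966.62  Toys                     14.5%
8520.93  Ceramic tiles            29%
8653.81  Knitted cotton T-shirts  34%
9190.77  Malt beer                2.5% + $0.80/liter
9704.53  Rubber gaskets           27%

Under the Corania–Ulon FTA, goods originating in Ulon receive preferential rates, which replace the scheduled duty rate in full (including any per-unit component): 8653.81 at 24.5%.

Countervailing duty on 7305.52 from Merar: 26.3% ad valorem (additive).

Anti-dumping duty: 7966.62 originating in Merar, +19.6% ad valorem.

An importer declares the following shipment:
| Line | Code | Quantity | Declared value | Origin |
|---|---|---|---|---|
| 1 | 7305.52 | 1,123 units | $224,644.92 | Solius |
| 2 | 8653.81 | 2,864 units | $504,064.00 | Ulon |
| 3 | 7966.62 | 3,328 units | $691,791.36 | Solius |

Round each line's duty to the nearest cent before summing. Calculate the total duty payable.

$225,591.00

Line 1 (7305.52, Solius, 1,123 units, $224,644.92):
Base rate for 7305.52 is $1.59/unit.
The additional-duty order on 7305.52 targets Merar, not Solius; it does not apply.
Duty = 1,123 × $1.59 = $1,785.57.
Line 2 (8653.81, Ulon, 2,864 units, $504,064.00):
Base rate for 8653.81 is 34%.
Origin Ulon qualifies under the Corania–Ulon agreement and 8653.81 is covered: preferential rate 24.5% applies instead.
Duty = $504,064.00 × 24.5% = $123,495.68.
Line 3 (7966.62, Solius, 3,328 units, $691,791.36):
Base rate for 7966.62 is 14.5%.
The additional-duty order on 7966.62 targets Merar, not Solius; it does not apply.
Duty = $691,791.36 × 14.5% = $100,309.75.
Total = $1,785.57 + $123,495.68 + $100,309.75 = $225,591.00.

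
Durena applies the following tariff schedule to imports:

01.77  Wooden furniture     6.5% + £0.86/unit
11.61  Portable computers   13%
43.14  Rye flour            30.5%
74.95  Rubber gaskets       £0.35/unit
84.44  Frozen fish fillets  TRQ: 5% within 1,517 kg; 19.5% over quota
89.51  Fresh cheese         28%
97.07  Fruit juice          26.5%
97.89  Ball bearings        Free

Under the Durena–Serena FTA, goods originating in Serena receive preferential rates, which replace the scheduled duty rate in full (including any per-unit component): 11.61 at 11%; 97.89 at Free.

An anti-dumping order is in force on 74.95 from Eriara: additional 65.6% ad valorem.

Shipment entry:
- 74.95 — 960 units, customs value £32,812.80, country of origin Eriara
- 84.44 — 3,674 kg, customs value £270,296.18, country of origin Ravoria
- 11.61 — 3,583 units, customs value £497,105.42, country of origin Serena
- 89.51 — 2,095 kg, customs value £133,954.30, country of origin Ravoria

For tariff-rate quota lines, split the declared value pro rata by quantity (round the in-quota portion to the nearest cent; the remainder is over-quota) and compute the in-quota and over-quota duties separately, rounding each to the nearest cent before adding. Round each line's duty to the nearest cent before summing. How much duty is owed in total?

Line 1 (74.95, Eriara, 960 units, £32,812.80):
Base rate for 74.95 is £0.35/unit.
Additional duty on 74.95 from Eriara: +65.6% ad valorem. Applied ad valorem rate = 65.6%.
Duty = £32,812.80 × 65.6% + 960 × £0.35 = £21,861.20.
Line 2 (84.44, Ravoria, 3,674 kg, £270,296.18):
Code 84.44 is under a tariff-rate quota (threshold 1,517 kg). In-quota: 1,517 kg at 5%; over-quota: 2,157 kg at 19.5%.
Pro-rata value split: in-quota = £270,296.18 × 1,517/3,674 = £111,605.69; over-quota = £270,296.18 − £111,605.69 = £158,690.49.
In-quota duty = £111,605.69 × 5% = £5,580.28. Over-quota duty = £158,690.49 × 19.5% = £30,944.65.
Line duty = £5,580.28 + £30,944.65 = £36,524.93.
Line 3 (11.61, Serena, 3,583 units, £497,105.42):
Base rate for 11.61 is 13%.
Origin Serena qualifies under the Durena–Serena agreement and 11.61 is covered: preferential rate 11% applies instead.
Duty = £497,105.42 × 11% = £54,681.60.
Line 4 (89.51, Ravoria, 2,095 kg, £133,954.30):
Base rate for 89.51 is 28%.
Duty = £133,954.30 × 28% = £37,507.20.
Total = £21,861.20 + £36,524.93 + £54,681.60 + £37,507.20 = £150,574.93.

£150,574.93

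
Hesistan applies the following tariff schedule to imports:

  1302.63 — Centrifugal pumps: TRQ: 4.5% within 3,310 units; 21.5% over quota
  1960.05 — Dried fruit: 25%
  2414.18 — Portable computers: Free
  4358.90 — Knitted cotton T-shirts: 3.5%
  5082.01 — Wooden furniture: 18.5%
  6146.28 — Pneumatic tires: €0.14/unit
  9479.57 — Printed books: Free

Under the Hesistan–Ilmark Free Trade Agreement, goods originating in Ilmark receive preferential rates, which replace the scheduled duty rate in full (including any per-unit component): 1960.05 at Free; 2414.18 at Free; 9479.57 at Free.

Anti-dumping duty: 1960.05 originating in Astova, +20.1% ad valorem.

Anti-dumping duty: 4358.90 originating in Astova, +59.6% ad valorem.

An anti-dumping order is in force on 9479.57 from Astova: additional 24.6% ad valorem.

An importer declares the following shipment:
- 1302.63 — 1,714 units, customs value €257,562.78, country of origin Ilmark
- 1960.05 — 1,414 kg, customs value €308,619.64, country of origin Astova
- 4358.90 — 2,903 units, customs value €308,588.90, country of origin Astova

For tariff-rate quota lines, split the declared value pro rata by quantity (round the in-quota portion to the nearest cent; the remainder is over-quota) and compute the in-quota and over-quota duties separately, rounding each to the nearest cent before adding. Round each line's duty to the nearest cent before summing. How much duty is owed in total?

€345,497.39

Line 1 (1302.63, Ilmark, 1,714 units, €257,562.78):
Code 1302.63 is under a tariff-rate quota (threshold 3,310 units). Quantity 1,714 units is within the quota, so the in-quota rate 4.5% applies to the full value.
Duty = €257,562.78 × 4.5% = €11,590.33.
Line 2 (1960.05, Astova, 1,414 kg, €308,619.64):
Base rate for 1960.05 is 25%.
1960.05 has an FTA preferential rate, but origin Astova is not Ilmark; base rate stands.
Additional duty on 1960.05 from Astova: +20.1%. Applied ad valorem rate: 25% + 20.1% = 45.1%.
Duty = €308,619.64 × 45.1% = €139,187.46.
Line 3 (4358.90, Astova, 2,903 units, €308,588.90):
Base rate for 4358.90 is 3.5%.
Additional duty on 4358.90 from Astova: +59.6%. Applied ad valorem rate: 3.5% + 59.6% = 63.1%.
Duty = €308,588.90 × 63.1% = €194,719.60.
Total = €11,590.33 + €139,187.46 + €194,719.60 = €345,497.39.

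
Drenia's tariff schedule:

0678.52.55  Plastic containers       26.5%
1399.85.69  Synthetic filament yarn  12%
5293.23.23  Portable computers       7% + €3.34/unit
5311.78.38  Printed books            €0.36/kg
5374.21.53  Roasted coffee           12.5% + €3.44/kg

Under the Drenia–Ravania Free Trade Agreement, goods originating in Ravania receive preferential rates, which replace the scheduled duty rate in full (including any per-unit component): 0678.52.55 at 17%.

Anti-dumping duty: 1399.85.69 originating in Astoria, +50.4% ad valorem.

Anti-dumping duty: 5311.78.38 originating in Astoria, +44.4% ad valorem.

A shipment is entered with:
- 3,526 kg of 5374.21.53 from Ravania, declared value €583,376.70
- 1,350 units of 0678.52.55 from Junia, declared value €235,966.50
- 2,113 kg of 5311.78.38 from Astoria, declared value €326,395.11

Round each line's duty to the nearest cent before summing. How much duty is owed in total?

Line 1 (5374.21.53, Ravania, 3,526 kg, €583,376.70):
Base rate for 5374.21.53 is 12.5% + €3.44/kg.
Origin Ravania is the FTA partner but 5374.21.53 is not on the preference list; base rate stands.
Duty = €583,376.70 × 12.5% + 3,526 × €3.44 = €85,051.53.
Line 2 (0678.52.55, Junia, 1,350 units, €235,966.50):
Base rate for 0678.52.55 is 26.5%.
0678.52.55 has an FTA preferential rate, but origin Junia is not Ravania; base rate stands.
Duty = €235,966.50 × 26.5% = €62,531.12.
Line 3 (5311.78.38, Astoria, 2,113 kg, €326,395.11):
Base rate for 5311.78.38 is €0.36/kg.
Additional duty on 5311.78.38 from Astoria: +44.4% ad valorem. Applied ad valorem rate = 44.4%.
Duty = €326,395.11 × 44.4% + 2,113 × €0.36 = €145,680.11.
Total = €85,051.53 + €62,531.12 + €145,680.11 = €293,262.76.

€293,262.76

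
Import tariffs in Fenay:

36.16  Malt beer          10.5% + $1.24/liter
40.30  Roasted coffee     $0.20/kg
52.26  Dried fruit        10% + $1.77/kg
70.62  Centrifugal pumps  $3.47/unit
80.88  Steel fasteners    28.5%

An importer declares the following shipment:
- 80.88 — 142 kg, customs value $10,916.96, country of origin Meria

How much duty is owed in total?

$3,111.33

Line 1 (80.88, Meria, 142 kg, $10,916.96):
Base rate for 80.88 is 28.5%.
Duty = $10,916.96 × 28.5% = $3,111.33.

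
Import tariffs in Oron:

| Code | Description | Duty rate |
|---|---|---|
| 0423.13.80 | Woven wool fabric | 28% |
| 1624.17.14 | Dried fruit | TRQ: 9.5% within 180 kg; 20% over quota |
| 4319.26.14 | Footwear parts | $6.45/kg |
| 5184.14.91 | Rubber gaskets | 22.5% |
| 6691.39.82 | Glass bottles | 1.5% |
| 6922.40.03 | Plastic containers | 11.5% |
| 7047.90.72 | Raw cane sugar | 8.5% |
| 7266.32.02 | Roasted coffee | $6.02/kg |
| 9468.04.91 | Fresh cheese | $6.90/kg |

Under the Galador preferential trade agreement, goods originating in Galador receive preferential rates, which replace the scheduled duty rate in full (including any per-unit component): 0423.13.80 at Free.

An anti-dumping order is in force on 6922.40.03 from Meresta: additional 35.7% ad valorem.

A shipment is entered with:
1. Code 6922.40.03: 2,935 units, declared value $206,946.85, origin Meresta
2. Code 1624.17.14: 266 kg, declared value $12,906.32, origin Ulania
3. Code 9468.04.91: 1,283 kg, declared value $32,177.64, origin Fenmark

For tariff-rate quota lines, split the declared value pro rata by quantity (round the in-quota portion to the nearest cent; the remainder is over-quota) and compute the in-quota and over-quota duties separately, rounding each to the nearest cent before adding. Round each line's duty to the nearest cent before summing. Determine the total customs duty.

$108,195.84

Line 1 (6922.40.03, Meresta, 2,935 units, $206,946.85):
Base rate for 6922.40.03 is 11.5%.
Additional duty on 6922.40.03 from Meresta: +35.7%. Applied ad valorem rate: 11.5% + 35.7% = 47.2%.
Duty = $206,946.85 × 47.2% = $97,678.91.
Line 2 (1624.17.14, Ulania, 266 kg, $12,906.32):
Code 1624.17.14 is under a tariff-rate quota (threshold 180 kg). In-quota: 180 kg at 9.5%; over-quota: 86 kg at 20%.
Pro-rata value split: in-quota = $12,906.32 × 180/266 = $8,733.60; over-quota = $12,906.32 − $8,733.60 = $4,172.72.
In-quota duty = $8,733.60 × 9.5% = $829.69. Over-quota duty = $4,172.72 × 20% = $834.54.
Line duty = $829.69 + $834.54 = $1,664.23.
Line 3 (9468.04.91, Fenmark, 1,283 kg, $32,177.64):
Base rate for 9468.04.91 is $6.90/kg.
Duty = 1,283 × $6.90 = $8,852.70.
Total = $97,678.91 + $1,664.23 + $8,852.70 = $108,195.84.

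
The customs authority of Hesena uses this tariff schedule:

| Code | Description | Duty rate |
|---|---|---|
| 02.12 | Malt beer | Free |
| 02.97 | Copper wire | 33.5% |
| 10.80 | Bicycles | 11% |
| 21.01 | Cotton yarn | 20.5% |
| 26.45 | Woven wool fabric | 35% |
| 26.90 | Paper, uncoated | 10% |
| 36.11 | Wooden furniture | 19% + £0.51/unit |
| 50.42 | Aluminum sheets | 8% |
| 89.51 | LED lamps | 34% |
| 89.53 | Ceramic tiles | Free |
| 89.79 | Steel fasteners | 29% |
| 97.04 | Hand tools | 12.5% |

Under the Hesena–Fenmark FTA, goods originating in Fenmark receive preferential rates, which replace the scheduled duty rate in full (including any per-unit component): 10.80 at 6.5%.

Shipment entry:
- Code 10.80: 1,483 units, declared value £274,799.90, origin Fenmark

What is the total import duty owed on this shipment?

Line 1 (10.80, Fenmark, 1,483 units, £274,799.90):
Base rate for 10.80 is 11%.
Origin Fenmark qualifies under the Hesena–Fenmark agreement and 10.80 is covered: preferential rate 6.5% applies instead.
Duty = £274,799.90 × 6.5% = £17,861.99.

£17,861.99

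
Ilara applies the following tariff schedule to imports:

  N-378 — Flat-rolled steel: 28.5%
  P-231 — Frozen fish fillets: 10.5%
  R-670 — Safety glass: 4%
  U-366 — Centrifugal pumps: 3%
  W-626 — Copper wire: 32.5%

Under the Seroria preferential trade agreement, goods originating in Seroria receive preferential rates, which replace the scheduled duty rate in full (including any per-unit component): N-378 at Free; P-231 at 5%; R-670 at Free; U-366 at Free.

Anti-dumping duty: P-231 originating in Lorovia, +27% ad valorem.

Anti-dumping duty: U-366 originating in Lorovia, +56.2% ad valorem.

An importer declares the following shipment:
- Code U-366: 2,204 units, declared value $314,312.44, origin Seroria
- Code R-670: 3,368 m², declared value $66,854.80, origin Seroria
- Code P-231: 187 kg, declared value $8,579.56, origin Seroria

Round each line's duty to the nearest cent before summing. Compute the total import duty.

$428.98

Line 1 (U-366, Seroria, 2,204 units, $314,312.44):
Base rate for U-366 is 3%.
Origin Seroria qualifies under the Ilara–Seroria agreement and U-366 is covered: preferential rate Free applies instead.
The additional-duty order on U-366 targets Lorovia, not Seroria; it does not apply.
Duty = $314,312.44 × 0% = $0.00.
Line 2 (R-670, Seroria, 3,368 m², $66,854.80):
Base rate for R-670 is 4%.
Origin Seroria qualifies under the Ilara–Seroria agreement and R-670 is covered: preferential rate Free applies instead.
Duty = $66,854.80 × 0% = $0.00.
Line 3 (P-231, Seroria, 187 kg, $8,579.56):
Base rate for P-231 is 10.5%.
Origin Seroria qualifies under the Ilara–Seroria agreement and P-231 is covered: preferential rate 5% applies instead.
The additional-duty order on P-231 targets Lorovia, not Seroria; it does not apply.
Duty = $8,579.56 × 5% = $428.98.
Total = $0.00 + $0.00 + $428.98 = $428.98.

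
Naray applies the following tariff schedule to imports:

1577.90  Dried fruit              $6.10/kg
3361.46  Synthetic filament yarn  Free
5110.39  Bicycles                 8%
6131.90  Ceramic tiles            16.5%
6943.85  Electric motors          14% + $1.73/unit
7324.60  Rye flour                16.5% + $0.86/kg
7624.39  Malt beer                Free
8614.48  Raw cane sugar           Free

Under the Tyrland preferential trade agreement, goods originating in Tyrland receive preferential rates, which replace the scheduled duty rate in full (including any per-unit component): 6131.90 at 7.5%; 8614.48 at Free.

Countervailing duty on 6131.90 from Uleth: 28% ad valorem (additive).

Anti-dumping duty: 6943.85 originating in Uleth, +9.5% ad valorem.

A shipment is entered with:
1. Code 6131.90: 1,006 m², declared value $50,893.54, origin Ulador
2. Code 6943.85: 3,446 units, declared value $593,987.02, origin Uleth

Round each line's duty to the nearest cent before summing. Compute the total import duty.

Line 1 (6131.90, Ulador, 1,006 m², $50,893.54):
Base rate for 6131.90 is 16.5%.
6131.90 has an FTA preferential rate, but origin Ulador is not Tyrland; base rate stands.
The additional-duty order on 6131.90 targets Uleth, not Ulador; it does not apply.
Duty = $50,893.54 × 16.5% = $8,397.43.
Line 2 (6943.85, Uleth, 3,446 units, $593,987.02):
Base rate for 6943.85 is 14% + $1.73/unit.
Additional duty on 6943.85 from Uleth: +9.5%. Applied ad valorem rate: 14% + 9.5% = 23.5%.
Duty = $593,987.02 × 23.5% + 3,446 × $1.73 = $145,548.53.
Total = $8,397.43 + $145,548.53 = $153,945.96.

$153,945.96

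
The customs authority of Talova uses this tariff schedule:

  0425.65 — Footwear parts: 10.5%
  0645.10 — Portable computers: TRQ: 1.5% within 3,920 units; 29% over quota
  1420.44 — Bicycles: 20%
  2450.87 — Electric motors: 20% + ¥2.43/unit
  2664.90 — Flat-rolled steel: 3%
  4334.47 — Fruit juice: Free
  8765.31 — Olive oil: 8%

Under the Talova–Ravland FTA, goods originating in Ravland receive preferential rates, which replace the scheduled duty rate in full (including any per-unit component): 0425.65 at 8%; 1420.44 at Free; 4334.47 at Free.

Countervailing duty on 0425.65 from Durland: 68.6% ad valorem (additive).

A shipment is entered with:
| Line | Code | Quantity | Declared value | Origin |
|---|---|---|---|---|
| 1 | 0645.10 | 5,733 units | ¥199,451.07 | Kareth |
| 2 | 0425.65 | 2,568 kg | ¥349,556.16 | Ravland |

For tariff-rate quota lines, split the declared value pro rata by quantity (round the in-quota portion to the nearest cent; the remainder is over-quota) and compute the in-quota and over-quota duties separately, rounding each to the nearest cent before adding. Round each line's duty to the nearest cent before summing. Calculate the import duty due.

¥48,301.68

Line 1 (0645.10, Kareth, 5,733 units, ¥199,451.07):
Code 0645.10 is under a tariff-rate quota (threshold 3,920 units). In-quota: 3,920 units at 1.5%; over-quota: 1,813 units at 29%.
Pro-rata value split: in-quota = ¥199,451.07 × 3,920/5,733 = ¥136,376.80; over-quota = ¥199,451.07 − ¥136,376.80 = ¥63,074.27.
In-quota duty = ¥136,376.80 × 1.5% = ¥2,045.65. Over-quota duty = ¥63,074.27 × 29% = ¥18,291.54.
Line duty = ¥2,045.65 + ¥18,291.54 = ¥20,337.19.
Line 2 (0425.65, Ravland, 2,568 kg, ¥349,556.16):
Base rate for 0425.65 is 10.5%.
Origin Ravland qualifies under the Talova–Ravland agreement and 0425.65 is covered: preferential rate 8% applies instead.
The additional-duty order on 0425.65 targets Durland, not Ravland; it does not apply.
Duty = ¥349,556.16 × 8% = ¥27,964.49.
Total = ¥20,337.19 + ¥27,964.49 = ¥48,301.68.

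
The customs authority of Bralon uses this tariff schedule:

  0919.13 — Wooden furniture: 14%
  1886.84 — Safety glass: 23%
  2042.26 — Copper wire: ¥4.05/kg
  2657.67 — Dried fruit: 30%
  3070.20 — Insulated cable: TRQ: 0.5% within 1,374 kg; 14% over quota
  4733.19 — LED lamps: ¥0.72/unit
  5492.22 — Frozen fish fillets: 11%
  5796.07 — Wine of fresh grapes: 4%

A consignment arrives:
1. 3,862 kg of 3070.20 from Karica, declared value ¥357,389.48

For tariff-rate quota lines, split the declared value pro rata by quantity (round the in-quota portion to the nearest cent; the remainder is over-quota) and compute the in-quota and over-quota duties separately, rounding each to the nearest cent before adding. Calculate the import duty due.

¥32,869.28

Line 1 (3070.20, Karica, 3,862 kg, ¥357,389.48):
Code 3070.20 is under a tariff-rate quota (threshold 1,374 kg). In-quota: 1,374 kg at 0.5%; over-quota: 2,488 kg at 14%.
Pro-rata value split: in-quota = ¥357,389.48 × 1,374/3,862 = ¥127,149.96; over-quota = ¥357,389.48 − ¥127,149.96 = ¥230,239.52.
In-quota duty = ¥127,149.96 × 0.5% = ¥635.75. Over-quota duty = ¥230,239.52 × 14% = ¥32,233.53.
Line duty = ¥635.75 + ¥32,233.53 = ¥32,869.28.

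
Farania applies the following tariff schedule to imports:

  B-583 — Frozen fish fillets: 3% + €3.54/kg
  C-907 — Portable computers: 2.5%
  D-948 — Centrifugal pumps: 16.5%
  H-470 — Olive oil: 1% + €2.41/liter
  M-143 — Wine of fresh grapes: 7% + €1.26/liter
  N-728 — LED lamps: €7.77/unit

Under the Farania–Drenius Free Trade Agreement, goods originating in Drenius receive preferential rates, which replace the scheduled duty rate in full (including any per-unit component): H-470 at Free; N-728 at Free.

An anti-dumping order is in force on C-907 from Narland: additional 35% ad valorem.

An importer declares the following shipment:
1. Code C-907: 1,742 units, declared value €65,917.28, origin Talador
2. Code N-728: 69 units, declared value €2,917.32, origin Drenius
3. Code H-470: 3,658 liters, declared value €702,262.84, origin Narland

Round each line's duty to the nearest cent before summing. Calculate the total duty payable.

€17,486.34

Line 1 (C-907, Talador, 1,742 units, €65,917.28):
Base rate for C-907 is 2.5%.
The additional-duty order on C-907 targets Narland, not Talador; it does not apply.
Duty = €65,917.28 × 2.5% = €1,647.93.
Line 2 (N-728, Drenius, 69 units, €2,917.32):
Base rate for N-728 is €7.77/unit.
Origin Drenius qualifies under the Farania–Drenius agreement and N-728 is covered: preferential rate Free applies instead.
Duty = €2,917.32 × 0% = €0.00.
Line 3 (H-470, Narland, 3,658 liters, €702,262.84):
Base rate for H-470 is 1% + €2.41/liter.
H-470 has an FTA preferential rate, but origin Narland is not Drenius; base rate stands.
Duty = €702,262.84 × 1% + 3,658 × €2.41 = €15,838.41.
Total = €1,647.93 + €0.00 + €15,838.41 = €17,486.34.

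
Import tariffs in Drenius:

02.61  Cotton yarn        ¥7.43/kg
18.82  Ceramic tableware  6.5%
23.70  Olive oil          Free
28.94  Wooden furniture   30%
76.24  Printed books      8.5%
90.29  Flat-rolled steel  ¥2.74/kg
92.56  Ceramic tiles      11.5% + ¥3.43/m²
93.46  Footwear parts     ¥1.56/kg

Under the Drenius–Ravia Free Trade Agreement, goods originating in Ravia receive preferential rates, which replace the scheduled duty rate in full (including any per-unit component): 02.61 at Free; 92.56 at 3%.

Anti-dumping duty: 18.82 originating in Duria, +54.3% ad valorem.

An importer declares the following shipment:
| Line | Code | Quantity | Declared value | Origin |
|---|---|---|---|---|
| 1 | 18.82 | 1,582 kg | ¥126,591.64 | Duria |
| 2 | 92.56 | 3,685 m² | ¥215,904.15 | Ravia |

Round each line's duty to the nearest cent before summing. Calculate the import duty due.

Line 1 (18.82, Duria, 1,582 kg, ¥126,591.64):
Base rate for 18.82 is 6.5%.
Additional duty on 18.82 from Duria: +54.3%. Applied ad valorem rate: 6.5% + 54.3% = 60.8%.
Duty = ¥126,591.64 × 60.8% = ¥76,967.72.
Line 2 (92.56, Ravia, 3,685 m², ¥215,904.15):
Base rate for 92.56 is 11.5% + ¥3.43/m².
Origin Ravia qualifies under the Drenius–Ravia agreement and 92.56 is covered: preferential rate 3% applies instead.
Duty = ¥215,904.15 × 3% = ¥6,477.12.
Total = ¥76,967.72 + ¥6,477.12 = ¥83,444.84.

¥83,444.84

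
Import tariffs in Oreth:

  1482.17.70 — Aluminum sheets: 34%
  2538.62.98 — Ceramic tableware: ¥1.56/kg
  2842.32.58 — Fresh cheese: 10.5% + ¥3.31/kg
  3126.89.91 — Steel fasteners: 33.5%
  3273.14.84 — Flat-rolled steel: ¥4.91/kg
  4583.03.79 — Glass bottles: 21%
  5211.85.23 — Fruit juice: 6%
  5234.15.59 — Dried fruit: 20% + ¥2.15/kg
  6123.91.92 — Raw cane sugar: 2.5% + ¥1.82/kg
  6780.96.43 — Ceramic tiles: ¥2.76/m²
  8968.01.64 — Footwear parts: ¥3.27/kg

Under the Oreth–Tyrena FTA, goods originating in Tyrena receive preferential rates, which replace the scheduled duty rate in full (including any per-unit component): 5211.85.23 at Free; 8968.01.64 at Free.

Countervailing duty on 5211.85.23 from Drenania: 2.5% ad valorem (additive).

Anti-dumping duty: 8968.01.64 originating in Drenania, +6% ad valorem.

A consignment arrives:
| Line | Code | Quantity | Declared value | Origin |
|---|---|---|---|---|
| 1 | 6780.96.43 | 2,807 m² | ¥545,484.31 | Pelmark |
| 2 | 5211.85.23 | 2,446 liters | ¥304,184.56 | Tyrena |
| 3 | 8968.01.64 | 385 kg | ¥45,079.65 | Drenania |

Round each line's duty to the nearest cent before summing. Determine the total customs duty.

Line 1 (6780.96.43, Pelmark, 2,807 m², ¥545,484.31):
Base rate for 6780.96.43 is ¥2.76/m².
Duty = 2,807 × ¥2.76 = ¥7,747.32.
Line 2 (5211.85.23, Tyrena, 2,446 liters, ¥304,184.56):
Base rate for 5211.85.23 is 6%.
Origin Tyrena qualifies under the Oreth–Tyrena agreement and 5211.85.23 is covered: preferential rate Free applies instead.
The additional-duty order on 5211.85.23 targets Drenania, not Tyrena; it does not apply.
Duty = ¥304,184.56 × 0% = ¥0.00.
Line 3 (8968.01.64, Drenania, 385 kg, ¥45,079.65):
Base rate for 8968.01.64 is ¥3.27/kg.
8968.01.64 has an FTA preferential rate, but origin Drenania is not Tyrena; base rate stands.
Additional duty on 8968.01.64 from Drenania: +6% ad valorem. Applied ad valorem rate = 6%.
Duty = ¥45,079.65 × 6% + 385 × ¥3.27 = ¥3,963.73.
Total = ¥7,747.32 + ¥0.00 + ¥3,963.73 = ¥11,711.05.

¥11,711.05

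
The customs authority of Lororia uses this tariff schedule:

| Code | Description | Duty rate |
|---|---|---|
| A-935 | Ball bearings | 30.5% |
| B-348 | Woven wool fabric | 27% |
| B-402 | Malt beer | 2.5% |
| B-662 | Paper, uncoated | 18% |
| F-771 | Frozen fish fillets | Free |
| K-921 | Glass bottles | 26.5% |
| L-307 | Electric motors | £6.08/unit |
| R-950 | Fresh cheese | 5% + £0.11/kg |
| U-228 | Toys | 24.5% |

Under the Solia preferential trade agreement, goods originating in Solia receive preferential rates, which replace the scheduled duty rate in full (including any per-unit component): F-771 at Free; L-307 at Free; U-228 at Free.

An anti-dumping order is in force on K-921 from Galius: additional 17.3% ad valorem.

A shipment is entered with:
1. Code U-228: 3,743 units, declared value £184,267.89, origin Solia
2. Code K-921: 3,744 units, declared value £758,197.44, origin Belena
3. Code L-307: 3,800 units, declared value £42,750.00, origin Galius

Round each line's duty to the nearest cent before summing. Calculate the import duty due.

£224,026.32

Line 1 (U-228, Solia, 3,743 units, £184,267.89):
Base rate for U-228 is 24.5%.
Origin Solia qualifies under the Lororia–Solia agreement and U-228 is covered: preferential rate Free applies instead.
Duty = £184,267.89 × 0% = £0.00.
Line 2 (K-921, Belena, 3,744 units, £758,197.44):
Base rate for K-921 is 26.5%.
The additional-duty order on K-921 targets Galius, not Belena; it does not apply.
Duty = £758,197.44 × 26.5% = £200,922.32.
Line 3 (L-307, Galius, 3,800 units, £42,750.00):
Base rate for L-307 is £6.08/unit.
L-307 has an FTA preferential rate, but origin Galius is not Solia; base rate stands.
Duty = 3,800 × £6.08 = £23,104.00.
Total = £0.00 + £200,922.32 + £23,104.00 = £224,026.32.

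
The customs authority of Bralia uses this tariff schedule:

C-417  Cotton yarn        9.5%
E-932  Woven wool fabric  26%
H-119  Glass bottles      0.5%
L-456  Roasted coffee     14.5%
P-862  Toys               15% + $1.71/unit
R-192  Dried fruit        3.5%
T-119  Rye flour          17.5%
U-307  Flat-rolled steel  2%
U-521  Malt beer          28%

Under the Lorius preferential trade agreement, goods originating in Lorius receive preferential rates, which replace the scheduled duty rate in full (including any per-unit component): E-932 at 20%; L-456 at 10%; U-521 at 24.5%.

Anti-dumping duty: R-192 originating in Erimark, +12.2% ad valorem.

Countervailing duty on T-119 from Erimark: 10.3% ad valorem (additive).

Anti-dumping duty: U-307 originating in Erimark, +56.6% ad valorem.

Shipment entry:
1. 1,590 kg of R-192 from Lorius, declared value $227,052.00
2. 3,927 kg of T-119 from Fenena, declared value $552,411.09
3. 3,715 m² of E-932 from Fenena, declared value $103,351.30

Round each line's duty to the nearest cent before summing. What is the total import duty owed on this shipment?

Line 1 (R-192, Lorius, 1,590 kg, $227,052.00):
Base rate for R-192 is 3.5%.
Origin Lorius is the FTA partner but R-192 is not on the preference list; base rate stands.
The additional-duty order on R-192 targets Erimark, not Lorius; it does not apply.
Duty = $227,052.00 × 3.5% = $7,946.82.
Line 2 (T-119, Fenena, 3,927 kg, $552,411.09):
Base rate for T-119 is 17.5%.
The additional-duty order on T-119 targets Erimark, not Fenena; it does not apply.
Duty = $552,411.09 × 17.5% = $96,671.94.
Line 3 (E-932, Fenena, 3,715 m², $103,351.30):
Base rate for E-932 is 26%.
E-932 has an FTA preferential rate, but origin Fenena is not Lorius; base rate stands.
Duty = $103,351.30 × 26% = $26,871.34.
Total = $7,946.82 + $96,671.94 + $26,871.34 = $131,490.10.

$131,490.10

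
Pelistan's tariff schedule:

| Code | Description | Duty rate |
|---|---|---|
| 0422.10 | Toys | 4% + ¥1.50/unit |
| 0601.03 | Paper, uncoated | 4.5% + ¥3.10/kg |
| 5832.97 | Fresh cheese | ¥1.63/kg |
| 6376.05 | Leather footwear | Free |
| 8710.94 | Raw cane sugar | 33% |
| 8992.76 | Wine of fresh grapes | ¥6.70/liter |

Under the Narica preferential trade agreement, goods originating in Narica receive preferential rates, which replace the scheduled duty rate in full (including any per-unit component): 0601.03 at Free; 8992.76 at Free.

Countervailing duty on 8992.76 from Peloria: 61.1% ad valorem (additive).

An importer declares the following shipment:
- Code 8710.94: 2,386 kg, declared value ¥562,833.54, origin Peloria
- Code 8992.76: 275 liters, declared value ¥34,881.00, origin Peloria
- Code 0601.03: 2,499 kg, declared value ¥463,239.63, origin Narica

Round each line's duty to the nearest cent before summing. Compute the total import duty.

¥208,889.86

Line 1 (8710.94, Peloria, 2,386 kg, ¥562,833.54):
Base rate for 8710.94 is 33%.
Duty = ¥562,833.54 × 33% = ¥185,735.07.
Line 2 (8992.76, Peloria, 275 liters, ¥34,881.00):
Base rate for 8992.76 is ¥6.70/liter.
8992.76 has an FTA preferential rate, but origin Peloria is not Narica; base rate stands.
Additional duty on 8992.76 from Peloria: +61.1% ad valorem. Applied ad valorem rate = 61.1%.
Duty = ¥34,881.00 × 61.1% + 275 × ¥6.70 = ¥23,154.79.
Line 3 (0601.03, Narica, 2,499 kg, ¥463,239.63):
Base rate for 0601.03 is 4.5% + ¥3.10/kg.
Origin Narica qualifies under the Pelistan–Narica agreement and 0601.03 is covered: preferential rate Free applies instead.
Duty = ¥463,239.63 × 0% = ¥0.00.
Total = ¥185,735.07 + ¥23,154.79 + ¥0.00 = ¥208,889.86.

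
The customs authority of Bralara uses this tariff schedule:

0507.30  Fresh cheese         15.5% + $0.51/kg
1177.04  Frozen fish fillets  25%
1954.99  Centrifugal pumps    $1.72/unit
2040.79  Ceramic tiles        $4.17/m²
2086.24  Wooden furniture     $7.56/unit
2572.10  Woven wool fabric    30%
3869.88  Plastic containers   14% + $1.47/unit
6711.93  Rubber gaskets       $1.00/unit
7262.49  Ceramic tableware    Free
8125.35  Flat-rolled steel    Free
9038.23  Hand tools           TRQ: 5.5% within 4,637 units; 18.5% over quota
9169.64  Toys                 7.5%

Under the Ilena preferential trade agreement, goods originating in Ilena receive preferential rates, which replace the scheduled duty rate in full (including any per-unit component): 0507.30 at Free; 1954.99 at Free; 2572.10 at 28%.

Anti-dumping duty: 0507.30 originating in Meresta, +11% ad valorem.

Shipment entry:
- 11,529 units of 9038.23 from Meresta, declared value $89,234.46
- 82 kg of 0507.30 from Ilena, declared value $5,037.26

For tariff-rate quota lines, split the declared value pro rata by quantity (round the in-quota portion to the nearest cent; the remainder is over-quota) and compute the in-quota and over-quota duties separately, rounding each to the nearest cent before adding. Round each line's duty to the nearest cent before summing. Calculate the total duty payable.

$11,842.62

Line 1 (9038.23, Meresta, 11,529 units, $89,234.46):
Code 9038.23 is under a tariff-rate quota (threshold 4,637 units). In-quota: 4,637 units at 5.5%; over-quota: 6,892 units at 18.5%.
Pro-rata value split: in-quota = $89,234.46 × 4,637/11,529 = $35,890.38; over-quota = $89,234.46 − $35,890.38 = $53,344.08.
In-quota duty = $35,890.38 × 5.5% = $1,973.97. Over-quota duty = $53,344.08 × 18.5% = $9,868.65.
Line duty = $1,973.97 + $9,868.65 = $11,842.62.
Line 2 (0507.30, Ilena, 82 kg, $5,037.26):
Base rate for 0507.30 is 15.5% + $0.51/kg.
Origin Ilena qualifies under the Bralara–Ilena agreement and 0507.30 is covered: preferential rate Free applies instead.
The additional-duty order on 0507.30 targets Meresta, not Ilena; it does not apply.
Duty = $5,037.26 × 0% = $0.00.
Total = $11,842.62 + $0.00 = $11,842.62.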